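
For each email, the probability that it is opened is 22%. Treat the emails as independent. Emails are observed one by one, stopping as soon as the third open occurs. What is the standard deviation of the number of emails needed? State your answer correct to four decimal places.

6.9532

Y = total emails until the third success; negative binomial with r=3, p=0.22.
SD(Y) = √[r(1−p)/p²] = √(48.347107) = 6.953208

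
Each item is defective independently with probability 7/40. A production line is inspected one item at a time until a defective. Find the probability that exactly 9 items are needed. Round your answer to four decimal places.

Geometric (trials to first success), p = 0.175.
P(Y = 9) = (1−p)^8 · p = 0.2146 · 0.175 = 0.037555

0.0376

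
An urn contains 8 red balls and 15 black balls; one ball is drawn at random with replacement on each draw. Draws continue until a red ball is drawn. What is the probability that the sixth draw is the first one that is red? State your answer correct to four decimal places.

Geometric (trials to first success), p = 0.347826.
P(Y = 6) = (1−p)^5 · p = 0.11798 · 0.347826 = 0.041037

0.0410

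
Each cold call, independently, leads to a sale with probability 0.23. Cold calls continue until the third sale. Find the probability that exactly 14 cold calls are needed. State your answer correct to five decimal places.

Y = trial on which the third success occurs; negative binomial, r=3, p=0.23.
P(Y=14) = C(13,2) · p^3 · (1−p)^11
= 78 · 0.012167 · 0.056415 = 0.0535397

0.05354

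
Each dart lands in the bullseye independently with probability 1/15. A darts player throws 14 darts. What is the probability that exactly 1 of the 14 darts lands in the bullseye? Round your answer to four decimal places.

0.3806

X ~ Binomial(n=14, p=0.066667).
P(X=1) = C(14,1) · p^1 · (1−p)^13
= 14 · 0.066667 · 0.40783 = 0.380640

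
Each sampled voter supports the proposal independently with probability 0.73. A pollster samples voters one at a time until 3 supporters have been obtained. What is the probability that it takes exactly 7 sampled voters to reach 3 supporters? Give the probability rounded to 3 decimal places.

Y = trial on which the third success occurs; negative binomial, r=3, p=0.73.
P(Y=7) = C(6,2) · p^3 · (1−p)^4
= 15 · 0.38902 · 0.0053144 = 0.03101

0.031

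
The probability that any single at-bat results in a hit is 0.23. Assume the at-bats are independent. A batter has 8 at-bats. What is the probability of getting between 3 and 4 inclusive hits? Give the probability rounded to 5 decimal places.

0.25329

X ~ Binomial(8, 0.23); P(3 ≤ X ≤ 4) = Σ C(8,k) p^k (1−p)^(8−k) over k:
  k=3: C(8,3)·0.23^3·0.77^5 = 0.1844273
  k=4: C(8,4)·0.23^4·0.77^4 = 0.0688608
Total = 0.2532881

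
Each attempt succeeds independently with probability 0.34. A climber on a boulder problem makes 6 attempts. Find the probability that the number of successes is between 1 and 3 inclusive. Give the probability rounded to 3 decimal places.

X ~ Binomial(6, 0.34); P(1 ≤ X ≤ 3) = Σ C(6,k) p^k (1−p)^(6−k) over k:
  k=1: C(6,1)·0.34^1·0.66^5 = 0.25548
  k=2: C(6,2)·0.34^2·0.66^4 = 0.32902
  k=3: C(6,3)·0.34^3·0.66^3 = 0.22599
Total = 0.81049

0.810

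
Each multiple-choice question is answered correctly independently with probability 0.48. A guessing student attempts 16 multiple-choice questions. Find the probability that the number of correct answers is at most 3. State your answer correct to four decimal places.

X ~ Binomial(16, 0.48); P(X ≤ 3) = Σ C(16,k) p^k (1−p)^(16−k) over k:
  k=0: C(16,0)·0.48^0·0.52^16 = 0.000029
  k=1: C(16,1)·0.48^1·0.52^15 = 0.000422
  k=2: C(16,2)·0.48^2·0.52^14 = 0.002922
  k=3: C(16,3)·0.48^3·0.52^13 = 0.012588
Total = 0.015961

0.0160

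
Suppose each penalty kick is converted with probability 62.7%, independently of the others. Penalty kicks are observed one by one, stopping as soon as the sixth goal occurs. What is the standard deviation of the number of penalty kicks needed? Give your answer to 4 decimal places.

Y = total penalty kicks until the sixth success; negative binomial with r=6, p=0.627.
SD(Y) = √[r(1−p)/p²] = √(5.692788) = 2.385956

2.3860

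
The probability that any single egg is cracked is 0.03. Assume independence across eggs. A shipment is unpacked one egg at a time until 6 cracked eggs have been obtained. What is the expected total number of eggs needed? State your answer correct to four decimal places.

Y = total eggs until the sixth success; negative binomial with r=6, p=0.03.
E[Y] = r / p = 6 / 0.03 = 200.000000

200.0000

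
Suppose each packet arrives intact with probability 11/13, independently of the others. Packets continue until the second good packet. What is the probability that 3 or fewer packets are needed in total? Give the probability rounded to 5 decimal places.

Finishing within 3 packets ⇔ at least 2 successes in the first 3. With X ~ Binomial(3, 0.846154), P(Y ≤ 3) = 1 − P(X ≤ 1).
  k=0: C(3,0)·0.846154^0·0.153846^3 = 0.0036413
  k=1: C(3,1)·0.846154^1·0.153846^2 = 0.0600819
1 − 0.0637233 = 0.9362767

0.93628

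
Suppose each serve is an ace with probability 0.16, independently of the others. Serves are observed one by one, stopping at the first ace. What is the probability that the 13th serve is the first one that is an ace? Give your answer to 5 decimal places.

Geometric (trials to first success), p = 0.16.
P(Y = 13) = (1−p)^12 · p = 0.12341 · 0.16 = 0.0197456

0.01975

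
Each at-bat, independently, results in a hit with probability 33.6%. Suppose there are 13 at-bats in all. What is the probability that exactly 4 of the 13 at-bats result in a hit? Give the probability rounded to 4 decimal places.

X ~ Binomial(n=13, p=0.336).
P(X=4) = C(13,4) · p^4 · (1−p)^9
= 715 · 0.012746 · 0.025091 = 0.228652

0.2287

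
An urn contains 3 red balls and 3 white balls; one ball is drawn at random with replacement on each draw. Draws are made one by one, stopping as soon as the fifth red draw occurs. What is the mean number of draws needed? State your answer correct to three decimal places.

Y = total draws until the fifth success; negative binomial with r=5, p=0.50.
E[Y] = r / p = 5 / 0.50 = 10.00000

10.000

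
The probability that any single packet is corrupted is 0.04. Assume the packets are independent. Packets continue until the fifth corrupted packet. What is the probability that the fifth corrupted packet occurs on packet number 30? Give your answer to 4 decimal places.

0.0009

Y = trial on which the fifth success occurs; negative binomial, r=5, p=0.04.
P(Y=30) = C(29,4) · p^5 · (1−p)^25
= 23751 · 1.024e-07 · 0.3604 = 0.000877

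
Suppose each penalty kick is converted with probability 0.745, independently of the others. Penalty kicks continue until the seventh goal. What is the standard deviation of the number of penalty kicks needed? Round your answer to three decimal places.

1.793

Y = total penalty kicks until the seventh success; negative binomial with r=7, p=0.745.
SD(Y) = √[r(1−p)/p²] = √(3.21607) = 1.79334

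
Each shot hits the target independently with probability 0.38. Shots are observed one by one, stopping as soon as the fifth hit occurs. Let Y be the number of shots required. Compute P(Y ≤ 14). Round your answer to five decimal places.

Finishing within 14 shots ⇔ at least 5 successes in the first 14. With X ~ Binomial(14, 0.38), P(Y ≤ 14) = 1 − P(X ≤ 4).
  k=0: C(14,0)·0.38^0·0.62^14 = 0.0012402
  k=1: C(14,1)·0.38^1·0.62^13 = 0.0106415
  k=2: C(14,2)·0.38^2·0.62^12 = 0.0423944
  k=3: C(14,3)·0.38^3·0.62^11 = 0.1039347
  k=4: C(14,4)·0.38^4·0.62^10 = 0.1751803
1 − 0.3333912 = 0.6666088

0.66661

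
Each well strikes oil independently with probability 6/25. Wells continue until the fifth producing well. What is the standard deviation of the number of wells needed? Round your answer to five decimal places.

Y = total wells until the fifth success; negative binomial with r=5, p=0.24.
SD(Y) = √[r(1−p)/p²] = √(65.9722222) = 8.1223286

8.12233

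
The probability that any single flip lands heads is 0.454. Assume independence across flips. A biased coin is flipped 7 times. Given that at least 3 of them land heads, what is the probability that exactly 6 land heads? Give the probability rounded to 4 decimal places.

0.0484

X ~ Binomial(7, 0.454). Want P(X=6 | X≥3) = P(X=6) / P(X≥3).
P(X=6) = C(7,6)·0.454^6·0.546^1 = 0.033468
P(X≥3) = 1 − 0.014466 − 0.084200 − 0.210036 = 0.691298
Ratio = 0.033468 / 0.691298 = 0.048413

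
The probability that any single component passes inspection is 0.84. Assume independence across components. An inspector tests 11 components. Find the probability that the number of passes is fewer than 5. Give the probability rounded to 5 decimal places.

0.00049

X ~ Binomial(11, 0.84); P(X ≤ 4) = Σ C(11,k) p^k (1−p)^(11−k) over k:
  k=0: C(11,0)·0.84^0·0.16^11 = 0.0000000
  k=1: C(11,1)·0.84^1·0.16^10 = 0.0000001
  k=2: C(11,2)·0.84^2·0.16^9 = 0.0000027
  k=3: C(11,3)·0.84^3·0.16^8 = 0.0000420
  k=4: C(11,4)·0.84^4·0.16^7 = 0.0004410
Total = 0.0004858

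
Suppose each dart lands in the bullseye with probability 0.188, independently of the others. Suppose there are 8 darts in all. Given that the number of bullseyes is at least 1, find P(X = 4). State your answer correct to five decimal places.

X ~ Binomial(8, 0.188). Want P(X=4 | X≥1) = P(X=4) / P(X≥1).
P(X=4) = C(8,4)·0.188^4·0.812^4 = 0.0380149
P(X≥1) = 1 − 0.1889941 = 0.8110059
Ratio = 0.0380149 / 0.8110059 = 0.0468737

0.04687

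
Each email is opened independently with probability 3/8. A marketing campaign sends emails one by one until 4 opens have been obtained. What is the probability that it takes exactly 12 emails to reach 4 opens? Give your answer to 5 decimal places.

Y = trial on which the fourth success occurs; negative binomial, r=4, p=0.375.
P(Y=12) = C(11,3) · p^4 · (1−p)^8
= 165 · 0.019775 · 0.023283 = 0.0759712

0.07597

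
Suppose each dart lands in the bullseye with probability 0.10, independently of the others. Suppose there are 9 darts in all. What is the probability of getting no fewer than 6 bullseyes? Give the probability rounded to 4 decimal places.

0.0001

X ~ Binomial(9, 0.10); P(X ≥ 6) = Σ C(9,k) p^k (1−p)^(9−k) over k:
  k=6: C(9,6)·0.10^6·0.90^3 = 0.000061
  k=7: C(9,7)·0.10^7·0.90^2 = 0.000003
  k=8: C(9,8)·0.10^8·0.90^1 = 0.000000
  k=9: C(9,9)·0.10^9·0.90^0 = 0.000000
Total = 0.000064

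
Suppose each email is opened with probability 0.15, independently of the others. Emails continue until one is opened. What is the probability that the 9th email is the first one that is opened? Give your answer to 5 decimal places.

0.04087

Geometric (trials to first success), p = 0.15.
P(Y = 9) = (1−p)^8 · p = 0.27249 · 0.15 = 0.0408736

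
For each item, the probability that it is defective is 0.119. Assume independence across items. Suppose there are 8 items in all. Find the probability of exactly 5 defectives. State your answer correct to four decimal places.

X ~ Binomial(n=8, p=0.119).
P(X=5) = C(8,5) · p^5 · (1−p)^3
= 56 · 2.3864e-05 · 0.6838 = 0.000914

0.0009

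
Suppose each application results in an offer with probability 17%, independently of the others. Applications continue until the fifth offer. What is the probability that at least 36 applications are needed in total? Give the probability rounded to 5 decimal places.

Needing more than 35 applications ⇔ fewer than 5 successes in the first 35. With X ~ Binomial(35, 0.17), P(Y > 35) = P(X ≤ 4).
  k=0: C(35,0)·0.17^0·0.83^35 = 0.0014714
  k=1: C(35,1)·0.17^1·0.83^34 = 0.0105480
  k=2: C(35,2)·0.17^2·0.83^33 = 0.0367275
  k=3: C(35,3)·0.17^3·0.83^32 = 0.0827476
  k=4: C(35,4)·0.17^4·0.83^31 = 0.1355864
P(X ≤ 4) = 0.2670810

0.26708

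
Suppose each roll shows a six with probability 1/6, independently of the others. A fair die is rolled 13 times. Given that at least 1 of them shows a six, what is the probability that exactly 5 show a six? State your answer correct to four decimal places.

X ~ Binomial(13, 0.166667). Want P(X=5 | X≥1) = P(X=5) / P(X≥1).
P(X=5) = C(13,5)·0.166667^5·0.833333^8 = 0.038492
P(X≥1) = 1 − 0.093464 = 0.906536
Ratio = 0.038492 / 0.906536 = 0.042461

0.0425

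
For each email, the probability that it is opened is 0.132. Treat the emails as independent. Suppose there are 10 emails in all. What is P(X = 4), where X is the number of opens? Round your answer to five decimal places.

X ~ Binomial(n=10, p=0.132).
P(X=4) = C(10,4) · p^4 · (1−p)^6
= 210 · 0.0003036 · 0.42768 = 0.0272667

0.02727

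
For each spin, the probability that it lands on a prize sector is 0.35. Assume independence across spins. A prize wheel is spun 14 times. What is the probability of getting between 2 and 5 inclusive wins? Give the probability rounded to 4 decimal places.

0.6200

X ~ Binomial(14, 0.35); P(2 ≤ X ≤ 5) = Σ C(14,k) p^k (1−p)^(14−k) over k:
  k=2: C(14,2)·0.35^2·0.65^12 = 0.063407
  k=3: C(14,3)·0.35^3·0.65^11 = 0.136569
  k=4: C(14,4)·0.35^4·0.65^10 = 0.202227
  k=5: C(14,5)·0.35^5·0.65^9 = 0.217783
Total = 0.619987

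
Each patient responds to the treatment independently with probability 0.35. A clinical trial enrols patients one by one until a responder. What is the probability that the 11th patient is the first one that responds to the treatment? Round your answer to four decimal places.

0.0047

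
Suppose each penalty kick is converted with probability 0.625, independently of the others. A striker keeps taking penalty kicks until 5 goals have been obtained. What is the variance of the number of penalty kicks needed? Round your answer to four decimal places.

4.8000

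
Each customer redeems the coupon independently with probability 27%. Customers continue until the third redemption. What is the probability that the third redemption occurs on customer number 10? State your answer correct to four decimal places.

0.0783

Y = trial on which the third success occurs; negative binomial, r=3, p=0.27.
P(Y=10) = C(9,2) · p^3 · (1−p)^7
= 36 · 0.019683 · 0.11047 = 0.078281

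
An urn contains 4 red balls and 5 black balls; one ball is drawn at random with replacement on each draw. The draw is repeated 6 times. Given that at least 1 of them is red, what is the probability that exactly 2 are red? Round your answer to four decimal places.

X ~ Binomial(6, 0.444444). Want P(X=2 | X≥1) = P(X=2) / P(X≥1).
P(X=2) = C(6,2)·0.444444^2·0.555556^4 = 0.282251
P(X≥1) = 1 − 0.029401 = 0.970599
Ratio = 0.282251 / 0.970599 = 0.290801

0.2908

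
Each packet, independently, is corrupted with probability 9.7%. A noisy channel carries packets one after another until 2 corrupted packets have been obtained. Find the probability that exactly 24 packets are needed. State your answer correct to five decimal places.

Y = trial on which the second success occurs; negative binomial, r=2, p=0.097.
P(Y=24) = C(23,1) · p^2 · (1−p)^22
= 23 · 0.009409 · 0.10596 = 0.0229299

0.02293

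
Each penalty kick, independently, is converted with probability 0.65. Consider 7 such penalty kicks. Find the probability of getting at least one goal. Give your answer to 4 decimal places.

0.9994

P(at least one) = 1 − P(none) = 1 − (1 − 0.65)^7
= 1 − 0.000643 = 0.999357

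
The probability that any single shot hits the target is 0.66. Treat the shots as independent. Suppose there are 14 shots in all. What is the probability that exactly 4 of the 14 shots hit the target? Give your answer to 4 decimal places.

0.0039

X ~ Binomial(n=14, p=0.66).
P(X=4) = C(14,4) · p^4 · (1−p)^10
= 1001 · 0.18975 · 2.0644e-05 = 0.003921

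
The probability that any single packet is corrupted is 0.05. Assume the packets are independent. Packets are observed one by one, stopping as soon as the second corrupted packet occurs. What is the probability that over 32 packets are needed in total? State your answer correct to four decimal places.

Needing more than 32 packets ⇔ fewer than 2 successes in the first 32. With X ~ Binomial(32, 0.05), P(Y > 32) = P(X ≤ 1).
  k=0: C(32,0)·0.05^0·0.95^32 = 0.193711
  k=1: C(32,1)·0.05^1·0.95^31 = 0.326251
P(X ≤ 1) = 0.519962

0.5200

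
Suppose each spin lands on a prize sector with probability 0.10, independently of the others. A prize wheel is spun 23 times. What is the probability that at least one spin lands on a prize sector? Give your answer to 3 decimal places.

0.911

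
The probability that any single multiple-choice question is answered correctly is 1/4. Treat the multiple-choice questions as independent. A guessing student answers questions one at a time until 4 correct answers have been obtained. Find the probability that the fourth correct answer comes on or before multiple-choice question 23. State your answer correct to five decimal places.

0.86304

Finishing within 23 multiple-choice questions ⇔ at least 4 successes in the first 23. With X ~ Binomial(23, 0.25), P(Y ≤ 23) = 1 − P(X ≤ 3).
  k=0: C(23,0)·0.25^0·0.75^23 = 0.0013379
  k=1: C(23,1)·0.25^1·0.75^22 = 0.0102569
  k=2: C(23,2)·0.25^2·0.75^21 = 0.0376086
  k=3: C(23,3)·0.25^3·0.75^20 = 0.0877534
1 − 0.1369567 = 0.8630433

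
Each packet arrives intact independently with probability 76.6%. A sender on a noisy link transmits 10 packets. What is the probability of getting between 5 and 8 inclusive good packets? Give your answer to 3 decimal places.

X ~ Binomial(10, 0.766); P(5 ≤ X ≤ 8) = Σ C(10,k) p^k (1−p)^(10−k) over k:
  k=5: C(10,5)·0.766^5·0.234^5 = 0.04663
  k=6: C(10,6)·0.766^6·0.234^4 = 0.12719
  k=7: C(10,7)·0.766^7·0.234^3 = 0.23792
  k=8: C(10,8)·0.766^8·0.234^2 = 0.29206
Total = 0.70380

0.704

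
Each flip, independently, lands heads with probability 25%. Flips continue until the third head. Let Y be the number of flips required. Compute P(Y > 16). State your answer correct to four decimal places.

0.1971

Needing more than 16 flips ⇔ fewer than 3 successes in the first 16. With X ~ Binomial(16, 0.25), P(Y > 16) = P(X ≤ 2).
  k=0: C(16,0)·0.25^0·0.75^16 = 0.010023
  k=1: C(16,1)·0.25^1·0.75^15 = 0.053454
  k=2: C(16,2)·0.25^2·0.75^14 = 0.133635
P(X ≤ 2) = 0.197111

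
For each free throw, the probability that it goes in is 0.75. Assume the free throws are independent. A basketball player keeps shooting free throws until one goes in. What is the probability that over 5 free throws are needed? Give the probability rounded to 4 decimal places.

Y = number of free throws to the first success; geometric, p = 0.75.
P(Y > 5) = P(first 5 all fail) = (1−p)^5 = 0.000977

0.0010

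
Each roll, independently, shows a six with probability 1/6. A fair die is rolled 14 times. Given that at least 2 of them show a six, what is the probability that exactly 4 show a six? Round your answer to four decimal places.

X ~ Binomial(14, 0.166667). Want P(X=4 | X≥2) = P(X=4) / P(X≥2).
P(X=4) = C(14,4)·0.166667^4·0.833333^10 = 0.124743
P(X≥2) = 1 − 0.077887 − 0.218082 = 0.704031
Ratio = 0.124743 / 0.704031 = 0.177184

0.1772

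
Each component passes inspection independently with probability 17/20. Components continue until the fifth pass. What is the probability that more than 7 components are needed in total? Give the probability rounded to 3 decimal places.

0.074

Needing more than 7 components ⇔ fewer than 5 successes in the first 7. With X ~ Binomial(7, 0.85), P(Y > 7) = P(X ≤ 4).
  k=0: C(7,0)·0.85^0·0.15^7 = 0.00000
  k=1: C(7,1)·0.85^1·0.15^6 = 0.00007
  k=2: C(7,2)·0.85^2·0.15^5 = 0.00115
  k=3: C(7,3)·0.85^3·0.15^4 = 0.01088
  k=4: C(7,4)·0.85^4·0.15^3 = 0.06166
P(X ≤ 4) = 0.07377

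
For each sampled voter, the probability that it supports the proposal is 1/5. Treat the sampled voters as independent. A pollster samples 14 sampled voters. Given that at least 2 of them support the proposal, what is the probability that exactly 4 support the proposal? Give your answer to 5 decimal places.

0.21440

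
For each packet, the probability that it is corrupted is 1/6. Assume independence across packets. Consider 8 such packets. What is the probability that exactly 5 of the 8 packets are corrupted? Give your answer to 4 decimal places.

0.0042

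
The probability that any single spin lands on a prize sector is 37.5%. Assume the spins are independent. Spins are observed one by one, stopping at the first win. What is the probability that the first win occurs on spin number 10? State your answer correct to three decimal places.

Geometric (trials to first success), p = 0.375.
P(Y = 10) = (1−p)^9 · p = 0.014552 · 0.375 = 0.00546

0.005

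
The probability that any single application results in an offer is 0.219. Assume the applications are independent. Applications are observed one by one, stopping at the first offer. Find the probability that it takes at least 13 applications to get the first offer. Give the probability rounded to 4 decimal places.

0.0515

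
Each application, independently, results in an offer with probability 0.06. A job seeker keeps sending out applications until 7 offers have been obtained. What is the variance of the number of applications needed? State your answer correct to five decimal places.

Y = total applications until the seventh success; negative binomial with r=7, p=0.06.
Var(Y) = r(1−p)/p² = 7·0.94 / 0.06² = 1827.7777778

1827.77778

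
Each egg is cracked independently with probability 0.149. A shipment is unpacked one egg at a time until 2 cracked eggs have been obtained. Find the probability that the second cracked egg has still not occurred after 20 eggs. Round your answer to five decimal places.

Needing more than 20 eggs ⇔ fewer than 2 successes in the first 20. With X ~ Binomial(20, 0.149), P(Y > 20) = P(X ≤ 1).
  k=0: C(20,0)·0.149^0·0.851^20 = 0.0396818
  k=1: C(20,1)·0.149^1·0.851^19 = 0.1389562
P(X ≤ 1) = 0.1786380

0.17864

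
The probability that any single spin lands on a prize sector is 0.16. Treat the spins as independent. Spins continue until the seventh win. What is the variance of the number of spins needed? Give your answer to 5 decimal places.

229.68750

Y = total spins until the seventh success; negative binomial with r=7, p=0.16.
Var(Y) = r(1−p)/p² = 7·0.84 / 0.16² = 229.6875000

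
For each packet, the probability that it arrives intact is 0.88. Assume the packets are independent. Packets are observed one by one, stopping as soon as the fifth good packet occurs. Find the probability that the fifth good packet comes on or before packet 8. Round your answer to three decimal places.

0.990

Finishing within 8 packets ⇔ at least 5 successes in the first 8. With X ~ Binomial(8, 0.88), P(Y ≤ 8) = 1 − P(X ≤ 4).
  k=0: C(8,0)·0.88^0·0.12^8 = 0.00000
  k=1: C(8,1)·0.88^1·0.12^7 = 0.00000
  k=2: C(8,2)·0.88^2·0.12^6 = 0.00006
  k=3: C(8,3)·0.88^3·0.12^5 = 0.00095
  k=4: C(8,4)·0.88^4·0.12^4 = 0.00870
1 − 0.00972 = 0.99028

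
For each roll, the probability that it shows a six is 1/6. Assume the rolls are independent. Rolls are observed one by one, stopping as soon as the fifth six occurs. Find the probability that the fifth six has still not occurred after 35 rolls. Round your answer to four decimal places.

0.2843

Needing more than 35 rolls ⇔ fewer than 5 successes in the first 35. With X ~ Binomial(35, 0.166667), P(Y > 35) = P(X ≤ 4).
  k=0: C(35,0)·0.166667^0·0.833333^35 = 0.001693
  k=1: C(35,1)·0.166667^1·0.833333^34 = 0.011851
  k=2: C(35,2)·0.166667^2·0.833333^33 = 0.040293
  k=3: C(35,3)·0.166667^3·0.833333^32 = 0.088645
  k=4: C(35,4)·0.166667^4·0.833333^31 = 0.141833
P(X ≤ 4) = 0.284315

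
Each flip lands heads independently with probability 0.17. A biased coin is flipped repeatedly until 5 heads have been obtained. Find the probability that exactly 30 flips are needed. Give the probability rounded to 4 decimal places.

Y = trial on which the fifth success occurs; negative binomial, r=5, p=0.17.
P(Y=30) = C(29,4) · p^5 · (1−p)^25
= 23751 · 0.00014199 · 0.0094831 = 0.031980

0.0320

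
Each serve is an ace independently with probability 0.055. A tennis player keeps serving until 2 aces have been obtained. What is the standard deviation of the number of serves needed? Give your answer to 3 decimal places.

Y = total serves until the second success; negative binomial with r=2, p=0.055.
SD(Y) = √[r(1−p)/p²] = √(624.79339) = 24.99587

24.996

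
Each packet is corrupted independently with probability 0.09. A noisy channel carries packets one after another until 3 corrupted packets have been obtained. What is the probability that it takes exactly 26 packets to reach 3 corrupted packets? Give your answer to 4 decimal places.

Y = trial on which the third success occurs; negative binomial, r=3, p=0.09.
P(Y=26) = C(25,2) · p^3 · (1−p)^23
= 300 · 0.000729 · 0.11428 = 0.024992

0.0250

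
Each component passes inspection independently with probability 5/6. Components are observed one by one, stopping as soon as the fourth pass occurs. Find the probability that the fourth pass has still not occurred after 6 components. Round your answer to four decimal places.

Needing more than 6 components ⇔ fewer than 4 successes in the first 6. With X ~ Binomial(6, 0.833333), P(Y > 6) = P(X ≤ 3).
  k=0: C(6,0)·0.833333^0·0.166667^6 = 0.000021
  k=1: C(6,1)·0.833333^1·0.166667^5 = 0.000643
  k=2: C(6,2)·0.833333^2·0.166667^4 = 0.008038
  k=3: C(6,3)·0.833333^3·0.166667^3 = 0.053584
P(X ≤ 3) = 0.062286

0.0623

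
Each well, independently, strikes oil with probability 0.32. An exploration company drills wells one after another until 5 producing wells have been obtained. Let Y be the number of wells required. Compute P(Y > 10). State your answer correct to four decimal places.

0.8133

Needing more than 10 wells ⇔ fewer than 5 successes in the first 10. With X ~ Binomial(10, 0.32), P(Y > 10) = P(X ≤ 4).
  k=0: C(10,0)·0.32^0·0.68^10 = 0.021139
  k=1: C(10,1)·0.32^1·0.68^9 = 0.099479
  k=2: C(10,2)·0.32^2·0.68^8 = 0.210661
  k=3: C(10,3)·0.32^3·0.68^7 = 0.264359
  k=4: C(10,4)·0.32^4·0.68^6 = 0.217707
P(X ≤ 4) = 0.813345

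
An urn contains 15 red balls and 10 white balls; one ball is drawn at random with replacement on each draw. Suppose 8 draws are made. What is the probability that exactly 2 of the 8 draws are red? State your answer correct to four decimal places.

X ~ Binomial(n=8, p=0.60).
P(X=2) = C(8,2) · p^2 · (1−p)^6
= 28 · 0.36 · 0.004096 = 0.041288

0.0413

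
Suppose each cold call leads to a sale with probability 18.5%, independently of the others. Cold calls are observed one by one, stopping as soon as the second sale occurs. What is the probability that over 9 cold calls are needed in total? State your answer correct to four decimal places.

Needing more than 9 cold calls ⇔ fewer than 2 successes in the first 9. With X ~ Binomial(9, 0.185), P(Y > 9) = P(X ≤ 1).
  k=0: C(9,0)·0.185^0·0.815^9 = 0.158642
  k=1: C(9,1)·0.185^1·0.815^8 = 0.324097
P(X ≤ 1) = 0.482739

0.4827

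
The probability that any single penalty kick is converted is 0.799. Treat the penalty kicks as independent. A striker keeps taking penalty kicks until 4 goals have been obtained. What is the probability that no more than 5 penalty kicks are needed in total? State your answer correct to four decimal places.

0.7352

Finishing within 5 penalty kicks ⇔ at least 4 successes in the first 5. With X ~ Binomial(5, 0.799), P(Y ≤ 5) = 1 − P(X ≤ 3).
  k=0: C(5,0)·0.799^0·0.201^5 = 0.000328
  k=1: C(5,1)·0.799^1·0.201^4 = 0.006521
  k=2: C(5,2)·0.799^2·0.201^3 = 0.051842
  k=3: C(5,3)·0.799^3·0.201^2 = 0.206078
1 − 0.264769 = 0.735231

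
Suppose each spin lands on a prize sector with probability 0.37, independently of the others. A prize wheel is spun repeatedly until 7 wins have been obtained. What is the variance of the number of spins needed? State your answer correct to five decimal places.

32.21329

Y = total spins until the seventh success; negative binomial with r=7, p=0.37.
Var(Y) = r(1−p)/p² = 7·0.63 / 0.37² = 32.2132944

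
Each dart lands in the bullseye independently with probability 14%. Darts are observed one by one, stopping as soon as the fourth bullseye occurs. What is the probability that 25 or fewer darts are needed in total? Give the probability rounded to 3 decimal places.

Finishing within 25 darts ⇔ at least 4 successes in the first 25. With X ~ Binomial(25, 0.14), P(Y ≤ 25) = 1 − P(X ≤ 3).
  k=0: C(25,0)·0.14^0·0.86^25 = 0.02304
  k=1: C(25,1)·0.14^1·0.86^24 = 0.09376
  k=2: C(25,2)·0.14^2·0.86^23 = 0.18316
  k=3: C(25,3)·0.14^3·0.86^22 = 0.22860
1 − 0.52857 = 0.47143

0.471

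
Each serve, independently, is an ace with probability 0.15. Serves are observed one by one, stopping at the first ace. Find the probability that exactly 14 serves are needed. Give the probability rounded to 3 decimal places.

0.018

Geometric (trials to first success), p = 0.15.
P(Y = 14) = (1−p)^13 · p = 0.12091 · 0.15 = 0.01814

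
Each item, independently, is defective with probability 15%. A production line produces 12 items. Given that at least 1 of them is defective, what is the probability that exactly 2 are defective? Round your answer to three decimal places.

0.341

X ~ Binomial(12, 0.15). Want P(X=2 | X≥1) = P(X=2) / P(X≥1).
P(X=2) = C(12,2)·0.15^2·0.85^10 = 0.29236
P(X≥1) = 1 − 0.14224 = 0.85776
Ratio = 0.29236 / 0.85776 = 0.34084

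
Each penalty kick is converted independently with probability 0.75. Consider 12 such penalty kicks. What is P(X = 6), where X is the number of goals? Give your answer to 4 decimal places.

X ~ Binomial(n=12, p=0.75).
P(X=6) = C(12,6) · p^6 · (1−p)^6
= 924 · 0.17798 · 0.00024414 = 0.040149

0.0401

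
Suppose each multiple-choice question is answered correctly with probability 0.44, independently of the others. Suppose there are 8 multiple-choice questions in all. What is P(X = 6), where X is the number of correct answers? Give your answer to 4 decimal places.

0.0637

X ~ Binomial(n=8, p=0.44).
P(X=6) = C(8,6) · p^6 · (1−p)^2
= 28 · 0.0072563 · 0.3136 = 0.063716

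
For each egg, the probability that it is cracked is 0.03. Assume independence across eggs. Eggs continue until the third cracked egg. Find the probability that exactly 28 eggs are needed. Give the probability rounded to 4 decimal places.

0.0044

Y = trial on which the third success occurs; negative binomial, r=3, p=0.03.
P(Y=28) = C(27,2) · p^3 · (1−p)^25
= 351 · 2.7e-05 · 0.46697 = 0.004426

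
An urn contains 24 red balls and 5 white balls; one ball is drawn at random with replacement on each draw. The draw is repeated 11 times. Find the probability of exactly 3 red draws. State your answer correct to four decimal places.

0.0001

X ~ Binomial(n=11, p=0.827586).
P(X=3) = C(11,3) · p^3 · (1−p)^8
= 165 · 0.56681 · 7.8087e-07 = 0.000073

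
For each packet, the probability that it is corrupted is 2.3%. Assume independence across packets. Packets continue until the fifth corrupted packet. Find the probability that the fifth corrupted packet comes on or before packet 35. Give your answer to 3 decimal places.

0.001

Finishing within 35 packets ⇔ at least 5 successes in the first 35. With X ~ Binomial(35, 0.023), P(Y ≤ 35) = 1 − P(X ≤ 4).
  k=0: C(35,0)·0.023^0·0.977^35 = 0.44290
  k=1: C(35,1)·0.023^1·0.977^34 = 0.36493
  k=2: C(35,2)·0.023^2·0.977^33 = 0.14605
  k=3: C(35,3)·0.023^3·0.977^32 = 0.03782
  k=4: C(35,4)·0.023^4·0.977^31 = 0.00712
1 − 0.99883 = 0.00117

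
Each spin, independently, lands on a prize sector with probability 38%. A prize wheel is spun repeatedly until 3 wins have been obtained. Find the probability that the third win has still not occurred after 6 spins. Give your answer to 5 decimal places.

0.58573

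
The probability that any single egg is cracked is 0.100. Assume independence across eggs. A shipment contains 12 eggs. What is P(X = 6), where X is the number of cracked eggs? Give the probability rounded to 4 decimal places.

0.0005

X ~ Binomial(n=12, p=0.10).
P(X=6) = C(12,6) · p^6 · (1−p)^6
= 924 · 1e-06 · 0.53144 = 0.000491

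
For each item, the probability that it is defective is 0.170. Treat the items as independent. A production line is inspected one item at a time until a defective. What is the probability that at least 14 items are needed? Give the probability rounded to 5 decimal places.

Y = number of items to the first success; geometric, p = 0.17.
P(Y > 13) = P(first 13 all fail) = (1−p)^13 = 0.0887187

0.08872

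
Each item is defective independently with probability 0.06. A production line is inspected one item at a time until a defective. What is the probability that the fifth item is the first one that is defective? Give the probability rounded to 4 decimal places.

0.0468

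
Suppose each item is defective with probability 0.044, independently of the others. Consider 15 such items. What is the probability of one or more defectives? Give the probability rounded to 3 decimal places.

0.491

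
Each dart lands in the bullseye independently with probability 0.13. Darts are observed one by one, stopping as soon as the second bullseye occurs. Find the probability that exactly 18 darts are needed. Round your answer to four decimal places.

Y = trial on which the second success occurs; negative binomial, r=2, p=0.13.
P(Y=18) = C(17,1) · p^2 · (1−p)^16
= 17 · 0.0169 · 0.10772 = 0.030949

0.0309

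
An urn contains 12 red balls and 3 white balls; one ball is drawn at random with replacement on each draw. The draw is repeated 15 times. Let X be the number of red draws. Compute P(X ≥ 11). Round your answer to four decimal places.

X ~ Binomial(15, 0.80); P(X ≥ 11) = Σ C(15,k) p^k (1−p)^(15−k) over k:
  k=11: C(15,11)·0.80^11·0.20^4 = 0.187604
  k=12: C(15,12)·0.80^12·0.20^3 = 0.250139
  k=13: C(15,13)·0.80^13·0.20^2 = 0.230897
  k=14: C(15,14)·0.80^14·0.20^1 = 0.131941
  k=15: C(15,15)·0.80^15·0.20^0 = 0.035184
Total = 0.835766

0.8358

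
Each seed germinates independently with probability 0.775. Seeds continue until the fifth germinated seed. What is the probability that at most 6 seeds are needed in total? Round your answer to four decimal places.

0.5941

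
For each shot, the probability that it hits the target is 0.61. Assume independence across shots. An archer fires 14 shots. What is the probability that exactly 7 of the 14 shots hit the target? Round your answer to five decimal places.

0.14802

X ~ Binomial(n=14, p=0.61).
P(X=7) = C(14,7) · p^7 · (1−p)^7
= 3432 · 0.031427 · 0.0013723 = 0.1480159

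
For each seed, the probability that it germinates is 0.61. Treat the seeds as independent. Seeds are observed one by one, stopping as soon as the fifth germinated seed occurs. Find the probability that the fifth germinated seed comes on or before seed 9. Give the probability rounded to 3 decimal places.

Finishing within 9 seeds ⇔ at least 5 successes in the first 9. With X ~ Binomial(9, 0.61), P(Y ≤ 9) = 1 − P(X ≤ 4).
  k=0: C(9,0)·0.61^0·0.39^9 = 0.00021
  k=1: C(9,1)·0.61^1·0.39^8 = 0.00294
  k=2: C(9,2)·0.61^2·0.39^7 = 0.01838
  k=3: C(9,3)·0.61^3·0.39^6 = 0.06709
  k=4: C(9,4)·0.61^4·0.39^5 = 0.15740
1 − 0.24602 = 0.75398

0.754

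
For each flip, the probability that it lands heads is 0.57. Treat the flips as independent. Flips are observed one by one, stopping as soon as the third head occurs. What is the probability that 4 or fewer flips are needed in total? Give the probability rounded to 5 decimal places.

0.42409

Finishing within 4 flips ⇔ at least 3 successes in the first 4. With X ~ Binomial(4, 0.57), P(Y ≤ 4) = 1 − P(X ≤ 2).
  k=0: C(4,0)·0.57^0·0.43^4 = 0.0341880
  k=1: C(4,1)·0.57^1·0.43^3 = 0.1812760
  k=2: C(4,2)·0.57^2·0.43^2 = 0.3604441
1 − 0.5759080 = 0.4240920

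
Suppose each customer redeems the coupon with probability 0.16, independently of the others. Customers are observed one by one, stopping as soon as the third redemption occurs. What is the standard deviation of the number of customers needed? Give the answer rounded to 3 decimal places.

9.922

Y = total customers until the third success; negative binomial with r=3, p=0.16.
SD(Y) = √[r(1−p)/p²] = √(98.43750) = 9.92157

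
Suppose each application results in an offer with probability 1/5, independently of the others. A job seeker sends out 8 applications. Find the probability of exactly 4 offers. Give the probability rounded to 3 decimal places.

X ~ Binomial(n=8, p=0.20).
P(X=4) = C(8,4) · p^4 · (1−p)^4
= 70 · 0.0016 · 0.4096 = 0.04588

0.046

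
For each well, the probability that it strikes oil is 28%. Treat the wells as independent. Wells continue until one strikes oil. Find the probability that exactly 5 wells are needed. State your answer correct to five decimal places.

Geometric (trials to first success), p = 0.28.
P(Y = 5) = (1−p)^4 · p = 0.26874 · 0.28 = 0.0752468

0.07525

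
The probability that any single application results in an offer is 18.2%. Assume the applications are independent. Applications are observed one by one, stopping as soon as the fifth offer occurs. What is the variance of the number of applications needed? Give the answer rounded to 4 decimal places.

123.4754

Y = total applications until the fifth success; negative binomial with r=5, p=0.182.
Var(Y) = r(1−p)/p² = 5·0.818 / 0.182² = 123.475426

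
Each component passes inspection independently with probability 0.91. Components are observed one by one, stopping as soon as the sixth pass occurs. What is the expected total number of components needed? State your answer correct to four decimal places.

Y = total components until the sixth success; negative binomial with r=6, p=0.91.
E[Y] = r / p = 6 / 0.91 = 6.593407

6.5934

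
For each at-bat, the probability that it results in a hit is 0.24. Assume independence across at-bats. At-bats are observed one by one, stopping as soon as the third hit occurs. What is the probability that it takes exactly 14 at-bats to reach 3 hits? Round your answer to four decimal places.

Y = trial on which the third success occurs; negative binomial, r=3, p=0.24.
P(Y=14) = C(13,2) · p^3 · (1−p)^11
= 78 · 0.013824 · 0.04886 = 0.052684

0.0527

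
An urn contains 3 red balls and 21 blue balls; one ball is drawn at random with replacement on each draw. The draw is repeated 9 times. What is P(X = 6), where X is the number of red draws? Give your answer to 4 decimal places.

0.0002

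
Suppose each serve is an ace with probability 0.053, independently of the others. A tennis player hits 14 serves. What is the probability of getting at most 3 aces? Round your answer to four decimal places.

X ~ Binomial(14, 0.053); P(X ≤ 3) = Σ C(14,k) p^k (1−p)^(14−k) over k:
  k=0: C(14,0)·0.053^0·0.947^14 = 0.466552
  k=1: C(14,1)·0.053^1·0.947^13 = 0.365556
  k=2: C(14,2)·0.053^2·0.947^12 = 0.132982
  k=3: C(14,3)·0.053^3·0.947^11 = 0.029770
Total = 0.994859

0.9949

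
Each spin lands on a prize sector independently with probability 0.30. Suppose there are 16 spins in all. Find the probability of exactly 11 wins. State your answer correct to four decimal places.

0.0013

X ~ Binomial(n=16, p=0.30).
P(X=11) = C(16,11) · p^11 · (1−p)^5
= 4368 · 1.7715e-06 · 0.16807 = 0.001300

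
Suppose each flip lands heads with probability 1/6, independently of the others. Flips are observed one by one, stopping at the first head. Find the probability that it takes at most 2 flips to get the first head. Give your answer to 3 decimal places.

Y = number of flips to the first success; geometric, p = 0.166667.
P(Y ≤ 2) = 1 − (1−p)^2 = 1 − 0.69444 = 0.30556

0.306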